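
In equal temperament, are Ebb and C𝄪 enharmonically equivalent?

Ebb is pitch class 2; C## is pitch class 2.
All spellings map to pitch class 2, so they are enharmonically equivalent.

Yes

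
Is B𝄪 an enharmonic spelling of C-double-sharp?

No

B## is pitch class 1; C## is pitch class 2.
The pitch classes differ (1 vs. 2), so they are not enharmonic equivalents.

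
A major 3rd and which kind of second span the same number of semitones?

doubly augmented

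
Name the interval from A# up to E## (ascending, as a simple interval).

augmented fifth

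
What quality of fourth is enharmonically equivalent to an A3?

An augmented third spans 5 semitones.
A fourth spanning 5 semitones is perfect (the perfect fourth is 5).

perfect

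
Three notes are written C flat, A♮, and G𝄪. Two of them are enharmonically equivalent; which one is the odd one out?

Cb

In 12-tone equal temperament, enharmonic equivalents share a pitch class. Cb is pitch class 11; A is pitch class 9; G## is pitch class 9.
A and G## share pitch class 9, while Cb is pitch class 11.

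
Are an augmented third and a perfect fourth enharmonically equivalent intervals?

An augmented third spans 5 semitones; a perfect fourth spans 5.
They are enharmonically equivalent.

Yes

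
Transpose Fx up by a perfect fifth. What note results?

A fifth above F lands on the letter C.
A perfect fifth spans 7 semitones, so F## moves to pitch class 2. On the letter C that is C##.

C##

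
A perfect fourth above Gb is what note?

Cb

G up a perfect fourth is C, so the target letter is C.
From Gb, a perfect fourth is 5 semitones up: Cb.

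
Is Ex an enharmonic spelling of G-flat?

E## is pitch class 6; Gb is pitch class 6.
All spellings map to pitch class 6, so they are enharmonically equivalent.

Yes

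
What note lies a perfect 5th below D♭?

Gb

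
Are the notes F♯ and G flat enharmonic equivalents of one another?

F# is pitch class 6; Gb is pitch class 6.
All spellings map to pitch class 6, so they are enharmonically equivalent.

Yes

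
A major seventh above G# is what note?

A seventh above G lands on the letter F.
A major seventh spans 11 semitones, so G# moves to pitch class 7. On the letter F that is F##.

F##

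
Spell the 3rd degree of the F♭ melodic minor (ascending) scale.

The Fb melodic minor (ascending) scale runs Fb Gb Abb Bbb Cb Db Eb.
Degree 3 is Abb.

Abb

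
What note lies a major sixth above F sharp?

D#

F up a major sixth is D, so the target letter is D.
From F#, a major sixth is 9 semitones up: D#.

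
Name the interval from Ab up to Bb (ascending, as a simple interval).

major second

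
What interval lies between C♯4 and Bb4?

Counting letters C–D–E–F–G–A–B gives a seventh.
C#→Bb = 9 semitones, 2 narrower than the major seventh (11), so diminished.

diminished seventh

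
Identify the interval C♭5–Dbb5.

minor second

Counting letters C–D gives a second.
Cb→Dbb = 1 semitone, 1 narrower than the major second (2), so minor.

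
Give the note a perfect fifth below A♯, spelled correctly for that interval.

D#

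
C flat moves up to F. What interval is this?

Counting letters C–D–E–F gives a fourth.
Cb→F = 6 semitones, 1 wider than the perfect fourth (5), so augmented.

augmented fourth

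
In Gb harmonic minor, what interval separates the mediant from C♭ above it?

major second

The mediant of Gb harmonic minor is Bbb.
Bbb up to Cb: letters B→C make it a second; 2 semitones makes it major.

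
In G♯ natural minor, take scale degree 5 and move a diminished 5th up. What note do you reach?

Scale degree 5 of G# natural minor is D#.
A diminished fifth (6 semitones) above D# lands on the letter A, giving A.

A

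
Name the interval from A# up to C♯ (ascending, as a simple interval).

Counting letters A–B–C gives a third.
A#→C# = 3 semitones, 1 narrower than the major third (4), so minor.

minor third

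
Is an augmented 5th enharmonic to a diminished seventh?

No

An augmented fifth spans 8 semitones; a diminished seventh spans 9.
The spans differ, so they are not enharmonic equivalents.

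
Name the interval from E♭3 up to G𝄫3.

diminished third

The letter names run E→G, a span of 2 letter steps, so the interval is some kind of third.
Eb to Gbb is 2 semitones. A major third is 4, so 2 makes it diminished.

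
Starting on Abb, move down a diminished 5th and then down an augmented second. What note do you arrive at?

A diminished fifth down from Abb is Db (letter D, 6 semitones down).
An augmented second down from Db is Cbb (letter C, 3 semitones down).

Cbb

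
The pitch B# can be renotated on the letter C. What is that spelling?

Plain C sits at the same pitch as B#, so on the letter C the same pitch needs a natural: C.

C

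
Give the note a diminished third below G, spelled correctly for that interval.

E#

G down a major third is Eb, so the target letter is E.
From G, a diminished third is 2 semitones down: E#.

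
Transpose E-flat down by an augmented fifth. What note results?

Abb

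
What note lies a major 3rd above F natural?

A third above F lands on the letter A.
A major third spans 4 semitones, so F moves to pitch class 9. On the letter A that is A.

A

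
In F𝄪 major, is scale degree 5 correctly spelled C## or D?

C##

Each scale degree takes a distinct letter name. Degree 5 of a scale on F must use the letter C.
C## and D are enharmonically the same pitch, but only C## uses the letter C, so it is the correct spelling here.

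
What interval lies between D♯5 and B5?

The letter names run D→B, a span of 5 letter steps, so the interval is some kind of sixth.
D# to B is 8 semitones. A major sixth is 9, so 8 makes it minor.

minor sixth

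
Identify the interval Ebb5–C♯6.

The letter names run E→C, a span of 5 letter steps, so the interval is some kind of sixth.
Ebb to C# is 11 semitones. A major sixth is 9, so 11 makes it doubly augmented.

doubly augmented sixth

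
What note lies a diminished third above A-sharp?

A third above A lands on the letter C.
A diminished third spans 2 semitones, so A# moves to pitch class 0. On the letter C that is C.

C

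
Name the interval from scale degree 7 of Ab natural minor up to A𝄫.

minor second

Scale degree 7 of Ab natural minor is Gb.
Gb up to Abb: letters G→A make it a second; 1 semitone makes it minor.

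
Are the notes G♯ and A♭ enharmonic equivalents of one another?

Yes

G# = pitch class 8 and Ab = pitch class 8 — the same pitch class, so they are enharmonic equivalents.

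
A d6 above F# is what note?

F up a major sixth is D, so the target letter is D.
From F#, a diminished sixth is 7 semitones up: Db.

Db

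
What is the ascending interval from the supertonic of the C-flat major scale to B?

The supertonic of Cb major is Db.
Db up to B: letters D→B make it a sixth; 10 semitones makes it augmented.

augmented sixth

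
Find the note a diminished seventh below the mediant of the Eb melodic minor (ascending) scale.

A

The mediant of Eb melodic minor (ascending) is Gb.
A diminished seventh (9 semitones) below Gb lands on the letter A, giving A.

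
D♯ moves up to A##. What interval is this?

The letter names run D→A, a span of 4 letter steps, so the interval is some kind of fifth.
D# to A## is 8 semitones. A perfect fifth is 7, so 8 makes it augmented.

augmented fifth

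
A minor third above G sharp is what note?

A third above G lands on the letter B.
A minor third spans 3 semitones, so G# moves to pitch class 11. On the letter B that is B.

B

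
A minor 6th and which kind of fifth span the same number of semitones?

augmented

A minor sixth spans 8 semitones.
A fifth spanning 8 semitones is augmented (the perfect fifth is 7).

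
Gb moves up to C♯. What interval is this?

Counting letters G–A–B–C gives a fourth.
Gb→C# = 7 semitones, 2 wider than the perfect fourth (5), so doubly augmented.

doubly augmented fourth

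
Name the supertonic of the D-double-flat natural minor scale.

Degree 2 takes the letter 1 step above D, which is E.
In natural minor, degree 2 sits 2 semitones above the tonic. Dbb + 2 semitones is pitch class 2, spelled on E as Ebb.

Ebb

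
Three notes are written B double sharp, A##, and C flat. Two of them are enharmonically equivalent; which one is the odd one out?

In 12-tone equal temperament, enharmonic equivalents share a pitch class. B## is pitch class 1; A## is pitch class 11; Cb is pitch class 11.
A## and Cb share pitch class 11, while B## is pitch class 1.

B##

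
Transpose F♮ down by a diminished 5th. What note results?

A fifth below F lands on the letter B.
A diminished fifth spans 6 semitones, so F moves to pitch class 11. On the letter B that is B.

B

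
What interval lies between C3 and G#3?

The letter names run C→G, a span of 4 letter steps, so the interval is some kind of fifth.
C to G# is 8 semitones. A perfect fifth is 7, so 8 makes it augmented.

augmented fifth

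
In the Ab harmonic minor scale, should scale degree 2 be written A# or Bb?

Each scale degree takes a distinct letter name. Degree 2 of a scale on A must use the letter B.
Bb and A# are enharmonically the same pitch, but only Bb uses the letter B, so it is the correct spelling here.

Bb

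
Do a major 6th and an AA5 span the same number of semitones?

A major sixth spans 9 semitones; a doubly augmented fifth spans 9.
They are enharmonically equivalent.

Yes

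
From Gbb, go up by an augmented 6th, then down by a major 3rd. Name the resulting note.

An augmented sixth up from Gbb is Eb (letter E, 10 semitones up).
A major third down from Eb is Cb (letter C, 4 semitones down).

Cb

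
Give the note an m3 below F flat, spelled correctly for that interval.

A third below F lands on the letter D.
A minor third spans 3 semitones, so Fb moves to pitch class 1. On the letter D that is Db.

Db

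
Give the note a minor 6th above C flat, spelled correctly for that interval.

Abb

C up a major sixth is A, so the target letter is A.
From Cb, a minor sixth is 8 semitones up: Abb.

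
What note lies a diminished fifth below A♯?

D##

A down a perfect fifth is D, so the target letter is D.
From A#, a diminished fifth is 6 semitones down: D##.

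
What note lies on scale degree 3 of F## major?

The F## major scale runs F## G## A## B# C## D## E##.
Degree 3 is A##.

A##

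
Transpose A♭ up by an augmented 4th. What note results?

D

A fourth above A lands on the letter D.
An augmented fourth spans 6 semitones, so Ab moves to pitch class 2. On the letter D that is D.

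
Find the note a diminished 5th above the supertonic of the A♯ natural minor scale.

F#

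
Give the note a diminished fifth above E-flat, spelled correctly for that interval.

Bbb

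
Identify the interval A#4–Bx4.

augmented second

The letter names run A→B, a span of 1 letter step, so the interval is some kind of second.
A# to B## is 3 semitones. A major second is 2, so 3 makes it augmented.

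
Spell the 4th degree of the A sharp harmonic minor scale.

D#

Degree 4 takes the letter 3 steps above A, which is D.
In harmonic minor, degree 4 sits 5 semitones above the tonic. A# + 5 semitones is pitch class 3, spelled on D as D#.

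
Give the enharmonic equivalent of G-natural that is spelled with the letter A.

Plain A sits 2 semitones above G, so on the letter A the same pitch needs a double flat: Abb.

Abb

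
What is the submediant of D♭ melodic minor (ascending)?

Degree 6 takes the letter 5 steps above D, which is B.
In melodic minor (ascending), degree 6 sits 9 semitones above the tonic. Db + 9 semitones is pitch class 10, spelled on B as Bb.

Bb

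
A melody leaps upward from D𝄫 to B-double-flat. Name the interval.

major sixth

The letter names run D→B, a span of 5 letter steps, so the interval is some kind of sixth.
Dbb to Bbb is 9 semitones. A major sixth is 9, so 9 makes it major.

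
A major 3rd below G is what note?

Eb

A third below G lands on the letter E.
A major third spans 4 semitones, so G moves to pitch class 3. On the letter E that is Eb.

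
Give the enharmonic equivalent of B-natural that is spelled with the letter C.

Cb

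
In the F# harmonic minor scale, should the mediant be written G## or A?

Each scale degree takes a distinct letter name. Degree 3 of a scale on F must use the letter A.
A and G## are enharmonically the same pitch, but only A uses the letter A, so it is the correct spelling here.

A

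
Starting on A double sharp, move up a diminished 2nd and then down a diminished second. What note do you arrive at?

A##

A diminished second up from A## is B (letter B, 0 semitones up).
A diminished second down from B is A## (letter A, 0 semitones down).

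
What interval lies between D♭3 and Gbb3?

Counting letters D–E–F–G gives a fourth.
Db→Gbb = 4 semitones, 1 narrower than the perfect fourth (5), so diminished.

diminished fourth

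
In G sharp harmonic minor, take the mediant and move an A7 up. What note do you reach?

A##

The mediant of G# harmonic minor is B.
An augmented seventh (12 semitones) above B lands on the letter A, giving A##.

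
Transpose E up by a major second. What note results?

F#

E up a major second is F#, so the target letter is F.
From E, a major second is 2 semitones up: F#.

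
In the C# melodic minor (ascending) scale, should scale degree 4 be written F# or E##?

Each scale degree takes a distinct letter name. Degree 4 of a scale on C must use the letter F.
F# and E## are enharmonically the same pitch, but only F# uses the letter F, so it is the correct spelling here.

F#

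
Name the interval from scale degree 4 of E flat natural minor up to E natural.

Scale degree 4 of Eb natural minor is Ab.
Ab up to E: letters A→E make it a fifth; 8 semitones makes it augmented.

augmented fifth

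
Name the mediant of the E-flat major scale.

G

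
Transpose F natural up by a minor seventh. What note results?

Eb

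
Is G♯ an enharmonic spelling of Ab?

Yes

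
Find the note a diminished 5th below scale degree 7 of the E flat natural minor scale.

G

Scale degree 7 of Eb natural minor is Db.
A diminished fifth (6 semitones) below Db lands on the letter G, giving G.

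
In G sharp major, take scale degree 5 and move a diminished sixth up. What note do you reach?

Scale degree 5 of G# major is D#.
A diminished sixth (7 semitones) above D# lands on the letter B, giving Bb.

Bb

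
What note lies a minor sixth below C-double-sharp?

E##

A sixth below C lands on the letter E.
A minor sixth spans 8 semitones, so C## moves to pitch class 6. On the letter E that is E##.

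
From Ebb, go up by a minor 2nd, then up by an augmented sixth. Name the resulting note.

A minor second up from Ebb is Fbb (letter F, 1 semitone up).
An augmented sixth up from Fbb is Db (letter D, 10 semitones up).

Db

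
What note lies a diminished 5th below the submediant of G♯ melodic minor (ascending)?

A##

The submediant of G# melodic minor (ascending) is E#.
A diminished fifth (6 semitones) below E# lands on the letter A, giving A##.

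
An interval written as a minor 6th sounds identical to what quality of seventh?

doubly diminished

A minor sixth spans 8 semitones.
A seventh spanning 8 semitones is doubly diminished (the major seventh is 11).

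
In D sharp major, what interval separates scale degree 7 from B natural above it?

diminished seventh

Scale degree 7 of D# major is C##.
C## up to B: letters C→B make it a seventh; 9 semitones makes it diminished.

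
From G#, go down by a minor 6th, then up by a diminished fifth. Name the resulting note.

F#

A minor sixth down from G# is B# (letter B, 8 semitones down).
A diminished fifth up from B# is F# (letter F, 6 semitones up).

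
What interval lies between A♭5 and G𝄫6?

diminished seventh

Counting letters A–B–C–D–E–F–G gives a seventh.
Ab→Gbb = 9 semitones, 2 narrower than the major seventh (11), so diminished.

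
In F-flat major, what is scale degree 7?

Eb

The Fb major scale runs Fb Gb Ab Bbb Cb Db Eb.
Degree 7 is Eb.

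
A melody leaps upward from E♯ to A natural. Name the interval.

diminished fourth

Counting letters E–F–G–A gives a fourth.
E#→A = 4 semitones, 1 narrower than the perfect fourth (5), so diminished.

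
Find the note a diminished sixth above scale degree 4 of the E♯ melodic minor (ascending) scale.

Scale degree 4 of E# melodic minor (ascending) is A#.
A diminished sixth (7 semitones) above A# lands on the letter F, giving F.

F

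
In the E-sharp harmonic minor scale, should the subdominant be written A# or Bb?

A#

Each scale degree takes a distinct letter name. Degree 4 of a scale on E must use the letter A.
A# and Bb are enharmonically the same pitch, but only A# uses the letter A, so it is the correct spelling here.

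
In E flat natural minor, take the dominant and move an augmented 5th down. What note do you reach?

Ebb

The dominant of Eb natural minor is Bb.
An augmented fifth (8 semitones) below Bb lands on the letter E, giving Ebb.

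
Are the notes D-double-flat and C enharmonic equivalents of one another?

Yes

Dbb = pitch class 0 and C = pitch class 0 — the same pitch class, so they are enharmonic equivalents.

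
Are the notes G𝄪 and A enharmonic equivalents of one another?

Yes

G## is pitch class 9; A is pitch class 9.
All spellings map to pitch class 9, so they are enharmonically equivalent.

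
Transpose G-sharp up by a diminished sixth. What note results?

Eb

G up a major sixth is E, so the target letter is E.
From G#, a diminished sixth is 7 semitones up: Eb.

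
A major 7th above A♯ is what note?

A seventh above A lands on the letter G.
A major seventh spans 11 semitones, so A# moves to pitch class 9. On the letter G that is G##.

G##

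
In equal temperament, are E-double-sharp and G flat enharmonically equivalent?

Yes

E## is pitch class 6; Gb is pitch class 6.
All spellings map to pitch class 6, so they are enharmonically equivalent.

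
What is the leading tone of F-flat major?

Eb

The Fb major scale runs Fb Gb Ab Bbb Cb Db Eb.
Degree 7 is Eb.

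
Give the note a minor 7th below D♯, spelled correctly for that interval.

E#

D down a major seventh is Eb, so the target letter is E.
From D#, a minor seventh is 10 semitones down: E#.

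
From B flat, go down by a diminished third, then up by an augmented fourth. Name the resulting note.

A diminished third down from Bb is G# (letter G, 2 semitones down).
An augmented fourth up from G# is C## (letter C, 6 semitones up).

C##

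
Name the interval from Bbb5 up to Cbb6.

minor second

The letter names run B→C, a span of 1 letter step, so the interval is some kind of second.
Bbb to Cbb is 1 semitone. A major second is 2, so 1 makes it minor.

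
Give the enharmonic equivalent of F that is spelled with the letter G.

Gbb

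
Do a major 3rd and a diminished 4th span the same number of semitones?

Yes

A major third spans 4 semitones; a diminished fourth spans 4.
They are enharmonically equivalent.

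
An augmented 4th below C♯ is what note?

A fourth below C lands on the letter G.
An augmented fourth spans 6 semitones, so C# moves to pitch class 7. On the letter G that is G.

G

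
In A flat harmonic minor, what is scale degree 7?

G

Degree 7 takes the letter 6 steps above A, which is G.
In harmonic minor, degree 7 sits 11 semitones above the tonic. Ab + 11 semitones is pitch class 7, spelled on G as G.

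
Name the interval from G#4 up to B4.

Counting letters G–A–B gives a third.
G#→B = 3 semitones, 1 narrower than the major third (4), so minor.

minor third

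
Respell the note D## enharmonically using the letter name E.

E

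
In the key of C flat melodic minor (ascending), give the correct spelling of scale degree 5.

Gb

Degree 5 takes the letter 4 steps above C, which is G.
In melodic minor (ascending), degree 5 sits 7 semitones above the tonic. Cb + 7 semitones is pitch class 6, spelled on G as Gb.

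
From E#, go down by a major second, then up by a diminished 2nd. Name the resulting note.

Eb

A major second down from E# is D# (letter D, 2 semitones down).
A diminished second up from D# is Eb (letter E, 0 semitones up).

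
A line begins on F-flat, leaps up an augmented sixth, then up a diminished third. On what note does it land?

Fb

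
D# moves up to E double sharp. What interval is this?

Counting letters D–E gives a second.
D#→E## = 3 semitones, 1 wider than the major second (2), so augmented.

augmented second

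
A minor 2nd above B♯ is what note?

C#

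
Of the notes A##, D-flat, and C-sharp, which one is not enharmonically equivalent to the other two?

In 12-tone equal temperament, enharmonic equivalents share a pitch class. A## is pitch class 11; Db is pitch class 1; C# is pitch class 1.
Db and C# share pitch class 1, while A## is pitch class 11.

A##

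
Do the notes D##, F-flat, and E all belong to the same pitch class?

D## is pitch class 4; Fb is pitch class 4; E is pitch class 4.
All spellings map to pitch class 4, so they are enharmonically equivalent.

Yes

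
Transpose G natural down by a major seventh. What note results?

Ab

A seventh below G lands on the letter A.
A major seventh spans 11 semitones, so G moves to pitch class 8. On the letter A that is Ab.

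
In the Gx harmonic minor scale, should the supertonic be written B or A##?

A##

Each scale degree takes a distinct letter name. Degree 2 of a scale on G must use the letter A.
A## and B are enharmonically the same pitch, but only A## uses the letter A, so it is the correct spelling here.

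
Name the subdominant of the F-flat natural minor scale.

Bbb

Degree 4 takes the letter 3 steps above F, which is B.
In natural minor, degree 4 sits 5 semitones above the tonic. Fb + 5 semitones is pitch class 9, spelled on B as Bbb.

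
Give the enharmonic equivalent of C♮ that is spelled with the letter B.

B#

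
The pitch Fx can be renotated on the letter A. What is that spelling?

Abb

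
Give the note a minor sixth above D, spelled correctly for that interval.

Bb

A sixth above D lands on the letter B.
A minor sixth spans 8 semitones, so D moves to pitch class 10. On the letter B that is Bb.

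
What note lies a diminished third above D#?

D up a major third is F#, so the target letter is F.
From D#, a diminished third is 2 semitones up: F.

F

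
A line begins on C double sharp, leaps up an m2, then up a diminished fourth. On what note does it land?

A minor second up from C## is D# (letter D, 1 semitone up).
A diminished fourth up from D# is G (letter G, 4 semitones up).

G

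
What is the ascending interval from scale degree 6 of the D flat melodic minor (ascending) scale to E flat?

Scale degree 6 of Db melodic minor (ascending) is Bb.
Bb up to Eb: letters B→E make it a fourth; 5 semitones makes it perfect.

perfect fourth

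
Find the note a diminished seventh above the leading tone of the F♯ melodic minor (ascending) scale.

D

The leading tone of F# melodic minor (ascending) is E#.
A diminished seventh (9 semitones) above E# lands on the letter D, giving D.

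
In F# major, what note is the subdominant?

The F# major scale runs F# G# A# B C# D# E#.
Degree 4 is B.

B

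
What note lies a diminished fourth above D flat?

D up a perfect fourth is G, so the target letter is G.
From Db, a diminished fourth is 4 semitones up: Gbb.

Gbb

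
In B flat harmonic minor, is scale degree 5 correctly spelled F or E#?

F

Each scale degree takes a distinct letter name. Degree 5 of a scale on B must use the letter F.
F and E# are enharmonically the same pitch, but only F uses the letter F, so it is the correct spelling here.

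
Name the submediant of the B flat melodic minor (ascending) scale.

G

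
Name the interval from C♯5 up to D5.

minor second

The letter names run C→D, a span of 1 letter step, so the interval is some kind of second.
C# to D is 1 semitone. A major second is 2, so 1 makes it minor.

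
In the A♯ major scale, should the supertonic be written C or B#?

Each scale degree takes a distinct letter name. Degree 2 of a scale on A must use the letter B.
B# and C are enharmonically the same pitch, but only B# uses the letter B, so it is the correct spelling here.

B#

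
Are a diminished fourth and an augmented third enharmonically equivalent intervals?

A diminished fourth spans 4 semitones; an augmented third spans 5.
The spans differ, so they are not enharmonic equivalents.

No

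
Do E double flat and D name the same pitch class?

Yes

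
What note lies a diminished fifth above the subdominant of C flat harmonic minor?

The subdominant of Cb harmonic minor is Fb.
A diminished fifth (6 semitones) above Fb lands on the letter C, giving Cbb.

Cbb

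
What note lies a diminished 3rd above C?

Ebb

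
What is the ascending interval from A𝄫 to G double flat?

minor seventh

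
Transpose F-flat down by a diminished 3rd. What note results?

D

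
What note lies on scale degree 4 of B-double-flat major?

The Bbb major scale runs Bbb Cb Db Ebb Fb Gb Ab.
Degree 4 is Ebb.

Ebb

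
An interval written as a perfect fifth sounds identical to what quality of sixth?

A perfect fifth spans 7 semitones.
A sixth spanning 7 semitones is diminished (the major sixth is 9).

diminished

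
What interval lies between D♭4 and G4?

augmented fourth

The letter names run D→G, a span of 3 letter steps, so the interval is some kind of fourth.
Db to G is 6 semitones. A perfect fourth is 5, so 6 makes it augmented.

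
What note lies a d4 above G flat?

Cbb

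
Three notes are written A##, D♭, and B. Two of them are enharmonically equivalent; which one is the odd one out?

Db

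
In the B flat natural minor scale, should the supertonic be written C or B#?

C

Each scale degree takes a distinct letter name. Degree 2 of a scale on B must use the letter C.
C and B# are enharmonically the same pitch, but only C uses the letter C, so it is the correct spelling here.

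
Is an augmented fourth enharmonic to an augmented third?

No

An augmented fourth spans 6 semitones; an augmented third spans 5.
The spans differ, so they are not enharmonic equivalents.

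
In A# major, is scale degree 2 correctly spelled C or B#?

Each scale degree takes a distinct letter name. Degree 2 of a scale on A must use the letter B.
B# and C are enharmonically the same pitch, but only B# uses the letter B, so it is the correct spelling here.

B#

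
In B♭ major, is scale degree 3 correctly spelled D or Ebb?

D

Each scale degree takes a distinct letter name. Degree 3 of a scale on B must use the letter D.
D and Ebb are enharmonically the same pitch, but only D uses the letter D, so it is the correct spelling here.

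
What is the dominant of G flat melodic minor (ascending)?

Degree 5 takes the letter 4 steps above G, which is D.
In melodic minor (ascending), degree 5 sits 7 semitones above the tonic. Gb + 7 semitones is pitch class 1, spelled on D as Db.

Db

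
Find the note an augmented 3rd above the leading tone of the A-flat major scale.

B#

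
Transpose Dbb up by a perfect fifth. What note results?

Abb

D up a perfect fifth is A, so the target letter is A.
From Dbb, a perfect fifth is 7 semitones up: Abb.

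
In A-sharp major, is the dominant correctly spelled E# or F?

E#

Each scale degree takes a distinct letter name. Degree 5 of a scale on A must use the letter E.
E# and F are enharmonically the same pitch, but only E# uses the letter E, so it is the correct spelling here.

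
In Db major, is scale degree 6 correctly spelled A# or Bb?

Bb

Each scale degree takes a distinct letter name. Degree 6 of a scale on D must use the letter B.
Bb and A# are enharmonically the same pitch, but only Bb uses the letter B, so it is the correct spelling here.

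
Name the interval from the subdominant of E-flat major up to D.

The subdominant of Eb major is Ab.
Ab up to D: letters A→D make it a fourth; 6 semitones makes it augmented.

augmented fourth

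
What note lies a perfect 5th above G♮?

D

A fifth above G lands on the letter D.
A perfect fifth spans 7 semitones, so G moves to pitch class 2. On the letter D that is D.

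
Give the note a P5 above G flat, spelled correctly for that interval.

Db

A fifth above G lands on the letter D.
A perfect fifth spans 7 semitones, so Gb moves to pitch class 1. On the letter D that is Db.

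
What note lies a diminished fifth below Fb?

Bb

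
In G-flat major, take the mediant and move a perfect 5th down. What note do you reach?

Eb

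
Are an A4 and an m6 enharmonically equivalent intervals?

No

An augmented fourth spans 6 semitones; a minor sixth spans 8.
The spans differ, so they are not enharmonic equivalents.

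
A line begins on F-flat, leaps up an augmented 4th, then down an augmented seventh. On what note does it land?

Cbb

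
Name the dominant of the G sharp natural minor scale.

Degree 5 takes the letter 4 steps above G, which is D.
In natural minor, degree 5 sits 7 semitones above the tonic. G# + 7 semitones is pitch class 3, spelled on D as D#.

D#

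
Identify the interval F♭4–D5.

Counting letters F–G–A–B–C–D gives a sixth.
Fb→D = 10 semitones, 1 wider than the major sixth (9), so augmented.

augmented sixth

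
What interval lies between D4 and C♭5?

The letter names run D→C, a span of 6 letter steps, so the interval is some kind of seventh.
D to Cb is 9 semitones. A major seventh is 11, so 9 makes it diminished.

diminished seventh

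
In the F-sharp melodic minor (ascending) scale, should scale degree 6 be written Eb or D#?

D#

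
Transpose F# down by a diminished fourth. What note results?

C##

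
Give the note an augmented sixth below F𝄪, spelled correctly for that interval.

A sixth below F lands on the letter A.
An augmented sixth spans 10 semitones, so F## moves to pitch class 9. On the letter A that is A.

A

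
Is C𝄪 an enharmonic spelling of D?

C## = pitch class 2 and D = pitch class 2 — the same pitch class, so they are enharmonic equivalents.

Yes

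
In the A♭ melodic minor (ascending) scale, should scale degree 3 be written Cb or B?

Cb

Each scale degree takes a distinct letter name. Degree 3 of a scale on A must use the letter C.
Cb and B are enharmonically the same pitch, but only Cb uses the letter C, so it is the correct spelling here.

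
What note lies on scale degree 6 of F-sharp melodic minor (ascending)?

D#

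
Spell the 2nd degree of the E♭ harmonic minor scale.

F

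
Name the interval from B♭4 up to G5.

major sixth

The letter names run B→G, a span of 5 letter steps, so the interval is some kind of sixth.
Bb to G is 9 semitones. A major sixth is 9, so 9 makes it major.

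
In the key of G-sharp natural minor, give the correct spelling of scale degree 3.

B

Degree 3 takes the letter 2 steps above G, which is B.
In natural minor, degree 3 sits 3 semitones above the tonic. G# + 3 semitones is pitch class 11, spelled on B as B.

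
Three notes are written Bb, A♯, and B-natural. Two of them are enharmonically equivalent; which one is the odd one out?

In 12-tone equal temperament, enharmonic equivalents share a pitch class. Bb is pitch class 10; A# is pitch class 10; B is pitch class 11.
Bb and A# share pitch class 10, while B is pitch class 11.

B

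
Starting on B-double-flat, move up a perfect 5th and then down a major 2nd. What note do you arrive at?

A perfect fifth up from Bbb is Fb (letter F, 7 semitones up).
A major second down from Fb is Ebb (letter E, 2 semitones down).

Ebb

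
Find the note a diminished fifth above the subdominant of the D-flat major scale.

Dbb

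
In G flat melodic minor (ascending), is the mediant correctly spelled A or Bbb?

Each scale degree takes a distinct letter name. Degree 3 of a scale on G must use the letter B.
Bbb and A are enharmonically the same pitch, but only Bbb uses the letter B, so it is the correct spelling here.

Bbb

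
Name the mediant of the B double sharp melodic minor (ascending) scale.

Degree 3 takes the letter 2 steps above B, which is D.
In melodic minor (ascending), degree 3 sits 3 semitones above the tonic. B## + 3 semitones is pitch class 4, spelled on D as D##.

D##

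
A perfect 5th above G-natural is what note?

A fifth above G lands on the letter D.
A perfect fifth spans 7 semitones, so G moves to pitch class 2. On the letter D that is D.

D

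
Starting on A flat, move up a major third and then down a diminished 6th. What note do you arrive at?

E#

A major third up from Ab is C (letter C, 4 semitones up).
A diminished sixth down from C is E# (letter E, 7 semitones down).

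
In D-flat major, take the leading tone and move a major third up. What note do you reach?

E

The leading tone of Db major is C.
A major third (4 semitones) above C lands on the letter E, giving E.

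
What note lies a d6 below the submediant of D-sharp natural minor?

D##

The submediant of D# natural minor is B.
A diminished sixth (7 semitones) below B lands on the letter D, giving D##.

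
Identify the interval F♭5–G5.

augmented second

The letter names run F→G, a span of 1 letter step, so the interval is some kind of second.
Fb to G is 3 semitones. A major second is 2, so 3 makes it augmented.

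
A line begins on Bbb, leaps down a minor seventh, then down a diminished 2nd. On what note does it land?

B

A minor seventh down from Bbb is Cb (letter C, 10 semitones down).
A diminished second down from Cb is B (letter B, 0 semitones down).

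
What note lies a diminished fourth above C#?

C up a perfect fourth is F, so the target letter is F.
From C#, a diminished fourth is 4 semitones up: F.

F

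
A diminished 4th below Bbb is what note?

F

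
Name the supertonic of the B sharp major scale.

C##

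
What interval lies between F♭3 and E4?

Counting letters F–G–A–B–C–D–E gives a seventh.
Fb→E = 12 semitones, 1 wider than the major seventh (11), so augmented.

augmented seventh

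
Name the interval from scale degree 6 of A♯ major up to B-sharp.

Scale degree 6 of A# major is F##.
F## up to B#: letters F→B make it a fourth; 5 semitones makes it perfect.

perfect fourth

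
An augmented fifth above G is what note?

A fifth above G lands on the letter D.
An augmented fifth spans 8 semitones, so G moves to pitch class 3. On the letter D that is D#.

D#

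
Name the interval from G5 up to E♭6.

minor sixth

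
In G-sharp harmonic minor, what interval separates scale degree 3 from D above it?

Scale degree 3 of G# harmonic minor is B.
B up to D: letters B→D make it a third; 3 semitones makes it minor.

minor third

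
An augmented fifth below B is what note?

B down a perfect fifth is E, so the target letter is E.
From B, an augmented fifth is 8 semitones down: Eb.

Eb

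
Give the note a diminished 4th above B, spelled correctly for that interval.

Eb

A fourth above B lands on the letter E.
A diminished fourth spans 4 semitones, so B moves to pitch class 3. On the letter E that is Eb.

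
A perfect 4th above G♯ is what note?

C#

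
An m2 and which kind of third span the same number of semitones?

A minor second spans 1 semitone.
A third spanning 1 semitone is doubly diminished (the major third is 4).

doubly diminished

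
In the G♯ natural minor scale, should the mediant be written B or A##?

B

Each scale degree takes a distinct letter name. Degree 3 of a scale on G must use the letter B.
B and A## are enharmonically the same pitch, but only B uses the letter B, so it is the correct spelling here.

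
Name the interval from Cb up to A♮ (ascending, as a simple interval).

augmented sixth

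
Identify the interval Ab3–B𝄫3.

minor second

The letter names run A→B, a span of 1 letter step, so the interval is some kind of second.
Ab to Bbb is 1 semitone. A major second is 2, so 1 makes it minor.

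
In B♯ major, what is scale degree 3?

D##

The B# major scale runs B# C## D## E# F## G## A##.
Degree 3 is D##.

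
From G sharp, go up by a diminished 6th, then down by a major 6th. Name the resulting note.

A diminished sixth up from G# is Eb (letter E, 7 semitones up).
A major sixth down from Eb is Gb (letter G, 9 semitones down).

Gb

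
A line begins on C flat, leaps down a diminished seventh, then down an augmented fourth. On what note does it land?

Ab

A diminished seventh down from Cb is D (letter D, 9 semitones down).
An augmented fourth down from D is Ab (letter A, 6 semitones down).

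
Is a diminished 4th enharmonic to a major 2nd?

A diminished fourth spans 4 semitones; a major second spans 2.
The spans differ, so they are not enharmonic equivalents.

No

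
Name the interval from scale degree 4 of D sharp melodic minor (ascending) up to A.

minor second

Scale degree 4 of D# melodic minor (ascending) is G#.
G# up to A: letters G→A make it a second; 1 semitone makes it minor.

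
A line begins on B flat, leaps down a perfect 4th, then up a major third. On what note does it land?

A perfect fourth down from Bb is F (letter F, 5 semitones down).
A major third up from F is A (letter A, 4 semitones up).

A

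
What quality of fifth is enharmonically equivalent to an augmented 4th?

diminished

An augmented fourth spans 6 semitones.
A fifth spanning 6 semitones is diminished (the perfect fifth is 7).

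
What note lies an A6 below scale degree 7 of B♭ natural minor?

Cbb

Scale degree 7 of Bb natural minor is Ab.
An augmented sixth (10 semitones) below Ab lands on the letter C, giving Cbb.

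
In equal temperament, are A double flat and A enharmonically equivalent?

Two spellings are enharmonically equivalent only if they share a pitch class.
Here Abb → 7, A → 9; 7 ≠ 9, so they are not.

No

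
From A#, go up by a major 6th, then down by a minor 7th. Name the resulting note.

A major sixth up from A# is F## (letter F, 9 semitones up).
A minor seventh down from F## is G## (letter G, 10 semitones down).

G##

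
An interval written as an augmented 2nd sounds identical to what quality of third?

An augmented second spans 3 semitones.
A third spanning 3 semitones is minor (the major third is 4).

minor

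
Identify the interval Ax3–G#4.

diminished seventh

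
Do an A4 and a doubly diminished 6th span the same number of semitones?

Yes

An augmented fourth spans 6 semitones; a doubly diminished sixth spans 6.
They are enharmonically equivalent.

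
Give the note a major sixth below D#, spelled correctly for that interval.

F#

D down a major sixth is F, so the target letter is F.
From D#, a major sixth is 9 semitones down: F#.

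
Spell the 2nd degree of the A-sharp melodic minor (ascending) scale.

B#

Degree 2 takes the letter 1 step above A, which is B.
In melodic minor (ascending), degree 2 sits 2 semitones above the tonic. A# + 2 semitones is pitch class 0, spelled on B as B#.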